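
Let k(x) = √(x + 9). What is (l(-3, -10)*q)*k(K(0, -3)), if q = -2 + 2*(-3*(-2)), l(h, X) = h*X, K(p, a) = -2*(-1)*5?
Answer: 300*√19 ≈ 1307.7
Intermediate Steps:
K(p, a) = 10 (K(p, a) = 2*5 = 10)
l(h, X) = X*h
q = 10 (q = -2 + 2*6 = -2 + 12 = 10)
k(x) = √(9 + x)
(l(-3, -10)*q)*k(K(0, -3)) = (-10*(-3)*10)*√(9 + 10) = (30*10)*√19 = 300*√19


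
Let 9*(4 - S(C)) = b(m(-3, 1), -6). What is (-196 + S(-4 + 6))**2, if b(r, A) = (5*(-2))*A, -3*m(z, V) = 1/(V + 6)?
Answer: 355216/9 ≈ 39468.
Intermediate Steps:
m(z, V) = -1/(3*(6 + V)) (m(z, V) = -1/(3*(V + 6)) = -1/(3*(6 + V)))
b(r, A) = -10*A
S(C) = -8/3 (S(C) = 4 - (-10)*(-6)/9 = 4 - 1/9*60 = 4 - 20/3 = -8/3)
(-196 + S(-4 + 6))**2 = (-196 - 8/3)**2 = (-596/3)**2 = 355216/9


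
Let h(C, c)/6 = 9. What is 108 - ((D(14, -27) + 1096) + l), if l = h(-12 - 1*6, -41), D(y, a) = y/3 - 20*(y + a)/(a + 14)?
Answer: -3080/3 ≈ -1026.7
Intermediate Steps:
h(C, c) = 54 (h(C, c) = 6*9 = 54)
D(y, a) = y/3 - 20*(a + y)/(14 + a) (D(y, a) = y*(1/3) - 20*(a + y)/(14 + a) = y/3 - 20*(a + y)/(14 + a))
l = 54
108 - ((D(14, -27) + 1096) + l) = 108 - (((-60*(-27) - 46*14 - 27*14)/(3*(14 - 27)) + 1096) + 54) = 108 - (((1/3)*(1620 - 644 - 378)/(-13) + 1096) + 54) = 108 - (((1/3)*(-1/13)*598 + 1096) + 54) = 108 - ((-46/3 + 1096) + 54) = 108 - (3242/3 + 54) = 108 - 1*3404/3 = 108 - 3404/3 = -3080/3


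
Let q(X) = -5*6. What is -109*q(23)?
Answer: 3270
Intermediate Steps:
q(X) = -30
-109*q(23) = -109*(-30) = 3270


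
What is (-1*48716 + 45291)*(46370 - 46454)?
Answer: 287700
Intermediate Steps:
(-1*48716 + 45291)*(46370 - 46454) = (-48716 + 45291)*(-84) = -3425*(-84) = 287700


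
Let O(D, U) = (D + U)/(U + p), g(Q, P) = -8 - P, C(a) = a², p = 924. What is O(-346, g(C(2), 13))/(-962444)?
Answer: 367/869086932 ≈ 4.2228e-7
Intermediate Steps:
O(D, U) = (D + U)/(924 + U) (O(D, U) = (D + U)/(U + 924) = (D + U)/(924 + U))
O(-346, g(C(2), 13))/(-962444) = ((-346 + (-8 - 1*13))/(924 + (-8 - 1*13)))/(-962444) = ((-346 + (-8 - 13))/(924 + (-8 - 13)))*(-1/962444) = ((-346 - 21)/(924 - 21))*(-1/962444) = (-367/903)*(-1/962444) = ((1/903)*(-367))*(-1/962444) = -367/903*(-1/962444) = 367/869086932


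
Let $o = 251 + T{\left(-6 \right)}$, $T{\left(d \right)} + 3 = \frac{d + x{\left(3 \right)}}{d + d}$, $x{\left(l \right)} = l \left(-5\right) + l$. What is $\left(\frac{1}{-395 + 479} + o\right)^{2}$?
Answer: $\frac{439279681}{7056} \approx 62256.0$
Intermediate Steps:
$x{\left(l \right)} = - 4 l$ ($x{\left(l \right)} = - 5 l + l = - 4 l$)
$T{\left(d \right)} = -3 + \frac{-12 + d}{2 d}$ ($T{\left(d \right)} = -3 + \frac{d - 12}{d + d} = -3 + \frac{d - 12}{2 d} = -3 + \left(-12 + d\right) \frac{1}{2 d} = -3 + \frac{-12 + d}{2 d}$)
$o = \frac{499}{2}$ ($o = 251 - \left(\frac{5}{2} + \frac{6}{-6}\right) = 251 - \frac{3}{2} = \frac{499}{2} \approx 249.5$)
$\left(\frac{1}{-395 + 479} + o\right)^{2} = \left(\frac{1}{-395 + 479} + \frac{499}{2}\right)^{2} = \left(\frac{1}{84} + \frac{499}{2}\right)^{2} = \left(\frac{20959}{84}\right)^{2} = \frac{439279681}{7056}$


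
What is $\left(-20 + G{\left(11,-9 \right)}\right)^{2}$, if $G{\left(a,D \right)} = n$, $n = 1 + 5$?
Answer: $196$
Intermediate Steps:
$n = 6$
$G{\left(a,D \right)} = 6$
$\left(-20 + G{\left(11,-9 \right)}\right)^{2} = \left(-20 + 6\right)^{2} = \left(-14\right)^{2} = 196$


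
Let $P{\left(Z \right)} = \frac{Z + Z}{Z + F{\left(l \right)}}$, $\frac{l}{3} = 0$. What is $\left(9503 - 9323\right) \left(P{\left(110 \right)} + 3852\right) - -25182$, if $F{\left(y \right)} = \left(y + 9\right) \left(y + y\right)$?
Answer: $718902$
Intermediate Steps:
$l = 0$ ($l = 3 \cdot 0 = 0$)
$F{\left(y \right)} = 2 y \left(9 + y\right)$ ($F{\left(y \right)} = \left(9 + y\right) 2 y = 2 y \left(9 + y\right)$)
$P{\left(Z \right)} = 2$ ($P{\left(Z \right)} = \frac{Z + Z}{Z + 2 \cdot 0 \left(9 + 0\right)} = \frac{2 Z}{Z + 2 \cdot 0 \cdot 9} = \frac{2 Z}{Z + 0} = \frac{2 Z}{Z} = 2$)
$\left(9503 - 9323\right) \left(P{\left(110 \right)} + 3852\right) - -25182 = \left(9503 - 9323\right) \left(2 + 3852\right) - -25182 = 180 \cdot 3854 + 25182 = 693720 + 25182 = 718902$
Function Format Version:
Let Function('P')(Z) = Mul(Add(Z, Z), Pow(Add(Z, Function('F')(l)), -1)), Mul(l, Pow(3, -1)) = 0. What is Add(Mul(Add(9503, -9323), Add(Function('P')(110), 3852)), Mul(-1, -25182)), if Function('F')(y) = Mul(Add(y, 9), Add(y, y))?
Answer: 718902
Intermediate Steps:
l = 0 (l = Mul(3, 0) = 0)
Function('F')(y) = Mul(2, y, Add(9, y)) (Function('F')(y) = Mul(Add(9, y), Mul(2, y)) = Mul(2, y, Add(9, y)))
Function('P')(Z) = 2 (Function('P')(Z) = Mul(Add(Z, Z), Pow(Add(Z, Mul(2, 0, Add(9, 0))), -1)) = Mul(Mul(2, Z), Pow(Add(Z, Mul(2, 0, 9)), -1)) = Mul(Mul(2, Z), Pow(Add(Z, 0), -1)) = Mul(Mul(2, Z), Pow(Z, -1)) = 2)
Add(Mul(Add(9503, -9323), Add(Function('P')(110), 3852)), Mul(-1, -25182)) = Add(Mul(Add(9503, -9323), Add(2, 3852)), Mul(-1, -25182)) = Add(Mul(180, 3854), 25182) = Add(693720, 25182) = 718902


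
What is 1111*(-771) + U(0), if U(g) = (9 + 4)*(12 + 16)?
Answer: -856217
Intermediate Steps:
U(g) = 364 (U(g) = 13*28 = 364)
1111*(-771) + U(0) = 1111*(-771) + 364 = -856581 + 364 = -856217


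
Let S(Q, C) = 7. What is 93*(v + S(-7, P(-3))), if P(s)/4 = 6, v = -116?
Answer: -10137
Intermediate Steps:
P(s) = 24 (P(s) = 4*6 = 24)
93*(v + S(-7, P(-3))) = 93*(-116 + 7) = 93*(-109) = -10137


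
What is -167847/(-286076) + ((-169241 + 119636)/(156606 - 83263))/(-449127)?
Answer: 263283254469007/448735020518316 ≈ 0.58672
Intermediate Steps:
-167847/(-286076) + ((-169241 + 119636)/(156606 - 83263))/(-449127) = -167847*(-1/286076) - 49605/73343*(-1/449127) = 167847/286076 - 49605*1/73343*(-1/449127) = 167847/286076 - 49605/73343*(-1/449127) = 167847/286076 + 16535/10980107187 = 263283254469007/448735020518316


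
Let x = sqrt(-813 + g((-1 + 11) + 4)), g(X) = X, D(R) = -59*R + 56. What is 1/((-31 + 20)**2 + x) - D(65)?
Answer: 58347881/15440 - I*sqrt(799)/15440 ≈ 3779.0 - 0.0018307*I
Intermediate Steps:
D(R) = 56 - 59*R
x = I*sqrt(799) (x = sqrt(-813 + ((-1 + 11) + 4)) = sqrt(-813 + (10 + 4)) = sqrt(-813 + 14) = sqrt(-799) = I*sqrt(799) ≈ 28.267*I)
1/((-31 + 20)**2 + x) - D(65) = 1/((-31 + 20)**2 + I*sqrt(799)) - (56 - 59*65) = 1/((-11)**2 + I*sqrt(799)) - (56 - 3835) = 1/(121 + I*sqrt(799)) - 1*(-3779) = 1/(121 + I*sqrt(799)) + 3779 = 3779 + 1/(121 + I*sqrt(799))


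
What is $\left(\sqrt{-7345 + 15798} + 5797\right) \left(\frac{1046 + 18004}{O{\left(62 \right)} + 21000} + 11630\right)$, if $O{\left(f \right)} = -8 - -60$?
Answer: $\frac{709708768285}{10526} + \frac{122426905 \sqrt{8453}}{10526} \approx 6.8494 \cdot 10^{7}$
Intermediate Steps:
$O{\left(f \right)} = 52$ ($O{\left(f \right)} = -8 + 60 = 52$)
$\left(\sqrt{-7345 + 15798} + 5797\right) \left(\frac{1046 + 18004}{O{\left(62 \right)} + 21000} + 11630\right) = \left(\sqrt{-7345 + 15798} + 5797\right) \left(\frac{1046 + 18004}{52 + 21000} + 11630\right) = \left(\sqrt{8453} + 5797\right) \left(\frac{19050}{21052} + 11630\right) = \left(5797 + \sqrt{8453}\right) \left(19050 \cdot \frac{1}{21052} + 11630\right) = \left(5797 + \sqrt{8453}\right) \left(\frac{9525}{10526} + 11630\right) = \left(5797 + \sqrt{8453}\right) \frac{122426905}{10526} = \frac{709708768285}{10526} + \frac{122426905 \sqrt{8453}}{10526}$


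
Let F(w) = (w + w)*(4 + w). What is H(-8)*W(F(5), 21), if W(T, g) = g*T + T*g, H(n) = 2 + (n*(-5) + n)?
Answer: 128520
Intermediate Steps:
F(w) = 2*w*(4 + w) (F(w) = (2*w)*(4 + w) = 2*w*(4 + w))
H(n) = 2 - 4*n (H(n) = 2 + (-5*n + n) = 2 - 4*n)
W(T, g) = 2*T*g (W(T, g) = T*g + T*g = 2*T*g)
H(-8)*W(F(5), 21) = (2 - 4*(-8))*(2*(2*5*(4 + 5))*21) = (2 + 32)*(2*(2*5*9)*21) = 34*(2*90*21) = 34*3780 = 128520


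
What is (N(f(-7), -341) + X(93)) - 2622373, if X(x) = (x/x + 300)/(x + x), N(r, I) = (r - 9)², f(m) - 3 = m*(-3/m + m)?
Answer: -487463477/186 ≈ -2.6208e+6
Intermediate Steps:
f(m) = 3 + m*(m - 3/m) (f(m) = 3 + m*(-3/m + m) = 3 + m*(m - 3/m))
N(r, I) = (-9 + r)²
X(x) = 301/(2*x) (X(x) = (1 + 300)/((2*x)) = 301*(1/(2*x)) = 301/(2*x))
(N(f(-7), -341) + X(93)) - 2622373 = ((-9 + (-7)²)² + (301/2)/93) - 2622373 = ((-9 + 49)² + (301/2)*(1/93)) - 2622373 = (40² + 301/186) - 2622373 = (1600 + 301/186) - 2622373 = 297901/186 - 2622373 = -487463477/186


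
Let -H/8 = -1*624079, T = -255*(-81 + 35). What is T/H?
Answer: 5865/2496316 ≈ 0.0023495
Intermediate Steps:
T = 11730 (T = -255*(-46) = 11730)
H = 4992632 (H = -(-8)*624079 = -8*(-624079) = 4992632)
T/H = 11730/4992632 = 11730*(1/4992632) = 5865/2496316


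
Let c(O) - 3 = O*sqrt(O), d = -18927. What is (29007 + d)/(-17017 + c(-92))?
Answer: -14291760/24187907 + 154560*I*sqrt(23)/24187907 ≈ -0.59086 + 0.030645*I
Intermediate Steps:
c(O) = 3 + O**(3/2) (c(O) = 3 + O*sqrt(O) = 3 + O**(3/2))
(29007 + d)/(-17017 + c(-92)) = (29007 - 18927)/(-17017 + (3 + (-92)**(3/2))) = 10080/(-17017 + (3 - 184*I*sqrt(23))) = 10080/(-17014 - 184*I*sqrt(23))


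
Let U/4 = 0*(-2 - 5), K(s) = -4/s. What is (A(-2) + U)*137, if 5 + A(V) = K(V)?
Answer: -411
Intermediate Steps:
A(V) = -5 - 4/V
U = 0 (U = 4*(0*(-2 - 5)) = 4*(0*(-7)) = 4*0 = 0)
(A(-2) + U)*137 = ((-5 - 4/(-2)) + 0)*137 = ((-5 - 4*(-1/2)) + 0)*137 = ((-5 + 2) + 0)*137 = (-3 + 0)*137 = -3*137 = -411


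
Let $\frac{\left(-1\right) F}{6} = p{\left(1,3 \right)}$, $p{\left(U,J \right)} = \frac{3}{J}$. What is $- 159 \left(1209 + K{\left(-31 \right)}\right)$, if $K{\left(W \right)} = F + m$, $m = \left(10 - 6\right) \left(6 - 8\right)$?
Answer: $-190005$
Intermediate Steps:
$m = -8$ ($m = 4 \left(-2\right) = -8$)
$F = -6$ ($F = - 6 \cdot \frac{3}{3} = - 6 \cdot 3 \cdot \frac{1}{3} = \left(-6\right) 1 = -6$)
$K{\left(W \right)} = -14$ ($K{\left(W \right)} = -6 - 8 = -14$)
$- 159 \left(1209 + K{\left(-31 \right)}\right) = - 159 \left(1209 - 14\right) = \left(-159\right) 1195 = -190005$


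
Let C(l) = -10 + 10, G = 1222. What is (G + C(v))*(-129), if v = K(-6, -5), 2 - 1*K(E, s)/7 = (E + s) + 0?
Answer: -157638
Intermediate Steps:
K(E, s) = 14 - 7*E - 7*s (K(E, s) = 14 - 7*((E + s) + 0) = 14 - 7*(E + s) = 14 + (-7*E - 7*s) = 14 - 7*E - 7*s)
v = 91 (v = 14 - 7*(-6) - 7*(-5) = 14 + 42 + 35 = 91)
C(l) = 0
(G + C(v))*(-129) = (1222 + 0)*(-129) = 1222*(-129) = -157638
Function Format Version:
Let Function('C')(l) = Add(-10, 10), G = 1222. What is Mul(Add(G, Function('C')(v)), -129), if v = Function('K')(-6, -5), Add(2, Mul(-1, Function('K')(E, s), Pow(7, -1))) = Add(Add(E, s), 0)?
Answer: -157638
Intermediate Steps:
Function('K')(E, s) = Add(14, Mul(-7, E), Mul(-7, s)) (Function('K')(E, s) = Add(14, Mul(-7, Add(Add(E, s), 0))) = Add(14, Mul(-7, Add(E, s))) = Add(14, Add(Mul(-7, E), Mul(-7, s))) = Add(14, Mul(-7, E), Mul(-7, s)))
v = 91 (v = Add(14, Mul(-7, -6), Mul(-7, -5)) = Add(14, 42, 35) = 91)
Function('C')(l) = 0
Mul(Add(G, Function('C')(v)), -129) = Mul(Add(1222, 0), -129) = Mul(1222, -129) = -157638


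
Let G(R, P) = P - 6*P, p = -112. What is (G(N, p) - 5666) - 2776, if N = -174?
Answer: -7882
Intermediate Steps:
G(R, P) = -5*P
(G(N, p) - 5666) - 2776 = (-5*(-112) - 5666) - 2776 = (560 - 5666) - 2776 = -5106 - 2776 = -7882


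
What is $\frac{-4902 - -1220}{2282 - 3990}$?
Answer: $\frac{263}{122} \approx 2.1557$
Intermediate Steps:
$\frac{-4902 - -1220}{2282 - 3990} = \frac{-4902 + 1220}{-1708} = \left(-3682\right) \left(- \frac{1}{1708}\right) = \frac{263}{122}$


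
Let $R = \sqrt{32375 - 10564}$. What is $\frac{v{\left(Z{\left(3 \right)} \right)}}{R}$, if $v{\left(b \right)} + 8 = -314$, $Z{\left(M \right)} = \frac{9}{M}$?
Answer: $- \frac{322 \sqrt{21811}}{21811} \approx -2.1803$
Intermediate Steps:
$v{\left(b \right)} = -322$ ($v{\left(b \right)} = -8 - 314 = -322$)
$R = \sqrt{21811} \approx 147.69$
$\frac{v{\left(Z{\left(3 \right)} \right)}}{R} = - \frac{322}{\sqrt{21811}} = - 322 \frac{\sqrt{21811}}{21811} = - \frac{322 \sqrt{21811}}{21811}$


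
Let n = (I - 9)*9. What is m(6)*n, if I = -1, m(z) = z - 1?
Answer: -450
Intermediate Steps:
m(z) = -1 + z
n = -90 (n = (-1 - 9)*9 = -10*9 = -90)
m(6)*n = (-1 + 6)*(-90) = 5*(-90) = -450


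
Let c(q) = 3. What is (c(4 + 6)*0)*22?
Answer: 0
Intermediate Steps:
(c(4 + 6)*0)*22 = (3*0)*22 = 0*22 = 0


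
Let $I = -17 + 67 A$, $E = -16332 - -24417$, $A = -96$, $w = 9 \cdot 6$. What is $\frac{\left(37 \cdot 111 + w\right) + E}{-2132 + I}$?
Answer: $- \frac{12246}{8581} \approx -1.4271$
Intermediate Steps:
$w = 54$
$E = 8085$ ($E = -16332 + 24417 = 8085$)
$I = -6449$ ($I = -17 + 67 \left(-96\right) = -17 - 6432 = -6449$)
$\frac{\left(37 \cdot 111 + w\right) + E}{-2132 + I} = \frac{\left(37 \cdot 111 + 54\right) + 8085}{-2132 - 6449} = \frac{\left(4107 + 54\right) + 8085}{-8581} = \left(4161 + 8085\right) \left(- \frac{1}{8581}\right) = 12246 \left(- \frac{1}{8581}\right) = - \frac{12246}{8581}$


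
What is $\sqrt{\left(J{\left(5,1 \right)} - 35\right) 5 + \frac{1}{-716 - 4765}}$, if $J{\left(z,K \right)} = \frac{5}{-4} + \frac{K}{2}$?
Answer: $\frac{i \sqrt{2386621671}}{3654} \approx 13.37 i$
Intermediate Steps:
$J{\left(z,K \right)} = - \frac{5}{4} + \frac{K}{2}$ ($J{\left(z,K \right)} = 5 \left(- \frac{1}{4}\right) + K \frac{1}{2} = - \frac{5}{4} + \frac{K}{2}$)
$\sqrt{\left(J{\left(5,1 \right)} - 35\right) 5 + \frac{1}{-716 - 4765}} = \sqrt{\left(\left(- \frac{5}{4} + \frac{1}{2} \cdot 1\right) - 35\right) 5 + \frac{1}{-716 - 4765}} = \sqrt{\left(\left(- \frac{5}{4} + \frac{1}{2}\right) - 35\right) 5 + \frac{1}{-5481}} = \sqrt{\left(- \frac{3}{4} - 35\right) 5 - \frac{1}{5481}} = \sqrt{\left(- \frac{143}{4}\right) 5 - \frac{1}{5481}} = \sqrt{- \frac{715}{4} - \frac{1}{5481}} = \sqrt{- \frac{3918919}{21924}} = \frac{i \sqrt{2386621671}}{3654}$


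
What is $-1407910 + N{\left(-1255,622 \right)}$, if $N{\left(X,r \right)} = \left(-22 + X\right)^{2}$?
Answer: $222819$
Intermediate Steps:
$-1407910 + N{\left(-1255,622 \right)} = -1407910 + \left(-22 - 1255\right)^{2} = -1407910 + \left(-1277\right)^{2} = -1407910 + 1630729 = 222819$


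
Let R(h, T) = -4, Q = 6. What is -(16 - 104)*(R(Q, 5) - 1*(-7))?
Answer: 264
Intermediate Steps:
-(16 - 104)*(R(Q, 5) - 1*(-7)) = -(16 - 104)*(-4 - 1*(-7)) = -(-88)*(-4 + 7) = -(-88)*3 = -1*(-264) = 264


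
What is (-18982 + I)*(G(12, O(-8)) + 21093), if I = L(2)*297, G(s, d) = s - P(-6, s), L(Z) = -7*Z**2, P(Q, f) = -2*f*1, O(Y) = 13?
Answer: -576779442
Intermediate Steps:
P(Q, f) = -2*f
G(s, d) = 3*s (G(s, d) = s - (-2)*s = s + 2*s = 3*s)
I = -8316 (I = -7*2**2*297 = -7*4*297 = -28*297 = -8316)
(-18982 + I)*(G(12, O(-8)) + 21093) = (-18982 - 8316)*(3*12 + 21093) = -27298*(36 + 21093) = -27298*21129 = -576779442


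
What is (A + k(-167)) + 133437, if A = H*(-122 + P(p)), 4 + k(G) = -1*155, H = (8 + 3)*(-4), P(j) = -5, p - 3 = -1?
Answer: 138866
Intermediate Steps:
p = 2 (p = 3 - 1 = 2)
H = -44 (H = 11*(-4) = -44)
k(G) = -159 (k(G) = -4 - 1*155 = -4 - 155 = -159)
A = 5588 (A = -44*(-122 - 5) = -44*(-127) = 5588)
(A + k(-167)) + 133437 = (5588 - 159) + 133437 = 5429 + 133437 = 138866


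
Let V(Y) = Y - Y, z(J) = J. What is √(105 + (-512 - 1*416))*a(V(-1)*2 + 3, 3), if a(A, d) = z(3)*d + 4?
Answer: 13*I*√823 ≈ 372.94*I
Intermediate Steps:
V(Y) = 0
a(A, d) = 4 + 3*d (a(A, d) = 3*d + 4 = 4 + 3*d)
√(105 + (-512 - 1*416))*a(V(-1)*2 + 3, 3) = √(105 + (-512 - 1*416))*(4 + 3*3) = √(105 + (-512 - 416))*(4 + 9) = √(105 - 928)*13 = √(-823)*13 = (I*√823)*13 = 13*I*√823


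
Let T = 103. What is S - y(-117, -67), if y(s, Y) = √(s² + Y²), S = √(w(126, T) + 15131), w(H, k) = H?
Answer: √15257 - √18178 ≈ -11.307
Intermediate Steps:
S = √15257 (S = √(126 + 15131) = √15257 ≈ 123.52)
y(s, Y) = √(Y² + s²)
S - y(-117, -67) = √15257 - √((-67)² + (-117)²) = √15257 - √(4489 + 13689) = √15257 - √18178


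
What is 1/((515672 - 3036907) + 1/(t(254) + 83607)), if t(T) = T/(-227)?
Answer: -18978535/47849346690498 ≈ -3.9663e-7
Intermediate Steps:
t(T) = -T/227 (t(T) = T*(-1/227) = -T/227)
1/((515672 - 3036907) + 1/(t(254) + 83607)) = 1/((515672 - 3036907) + 1/(-1/227*254 + 83607)) = 1/(-2521235 + 1/(-254/227 + 83607)) = 1/(-2521235 + 1/(18978535/227)) = 1/(-2521235 + 227/18978535) = 1/(-47849346690498/18978535) = -18978535/47849346690498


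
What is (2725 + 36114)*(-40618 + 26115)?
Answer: -563282017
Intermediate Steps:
(2725 + 36114)*(-40618 + 26115) = 38839*(-14503) = -563282017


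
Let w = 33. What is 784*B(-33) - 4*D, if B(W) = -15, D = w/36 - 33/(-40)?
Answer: -353009/30 ≈ -11767.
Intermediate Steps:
D = 209/120 (D = 33/36 - 33/(-40) = 33*(1/36) - 33*(-1/40) = 11/12 + 33/40 = 209/120 ≈ 1.7417)
784*B(-33) - 4*D = 784*(-15) - 4*209/120 = -11760 - 209/30 = -353009/30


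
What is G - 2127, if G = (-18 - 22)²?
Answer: -527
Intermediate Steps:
G = 1600 (G = (-40)² = 1600)
G - 2127 = 1600 - 2127 = -527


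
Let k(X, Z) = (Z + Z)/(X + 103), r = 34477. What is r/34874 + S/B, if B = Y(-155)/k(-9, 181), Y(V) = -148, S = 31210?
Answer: -523307853/645169 ≈ -811.12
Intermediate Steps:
k(X, Z) = 2*Z/(103 + X) (k(X, Z) = (2*Z)/(103 + X) = 2*Z/(103 + X))
B = -6956/181 (B = -148/(2*181/(103 - 9)) = -148/(2*181/94) = -148/(2*181*(1/94)) = -148/181/47 = -148*47/181 = -6956/181 ≈ -38.431)
r/34874 + S/B = 34477/34874 + 31210/(-6956/181) = 34477*(1/34874) + 31210*(-181/6956) = 34477/34874 - 2824505/3478 = -523307853/645169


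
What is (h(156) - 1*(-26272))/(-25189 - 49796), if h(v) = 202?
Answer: -26474/74985 ≈ -0.35306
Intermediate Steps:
(h(156) - 1*(-26272))/(-25189 - 49796) = (202 - 1*(-26272))/(-25189 - 49796) = (202 + 26272)/(-74985) = 26474*(-1/74985) = -26474/74985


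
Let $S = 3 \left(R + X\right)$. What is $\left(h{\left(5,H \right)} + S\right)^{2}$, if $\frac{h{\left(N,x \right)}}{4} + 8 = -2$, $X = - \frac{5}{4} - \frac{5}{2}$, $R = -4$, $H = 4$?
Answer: $\frac{64009}{16} \approx 4000.6$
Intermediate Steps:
$X = - \frac{15}{4}$ ($X = \left(-5\right) \frac{1}{4} - \frac{5}{2} = - \frac{5}{4} - \frac{5}{2} = - \frac{15}{4} \approx -3.75$)
$h{\left(N,x \right)} = -40$ ($h{\left(N,x \right)} = -32 + 4 \left(-2\right) = -32 - 8 = -40$)
$S = - \frac{93}{4}$ ($S = 3 \left(-4 - \frac{15}{4}\right) = 3 \left(- \frac{31}{4}\right) = - \frac{93}{4} \approx -23.25$)
$\left(h{\left(5,H \right)} + S\right)^{2} = \left(-40 - \frac{93}{4}\right)^{2} = \left(- \frac{253}{4}\right)^{2} = \frac{64009}{16}$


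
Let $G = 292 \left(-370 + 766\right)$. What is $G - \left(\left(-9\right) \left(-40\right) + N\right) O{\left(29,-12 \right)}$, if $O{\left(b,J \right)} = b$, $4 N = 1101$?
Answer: $\frac{388839}{4} \approx 97210.0$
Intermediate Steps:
$N = \frac{1101}{4}$ ($N = \frac{1}{4} \cdot 1101 = \frac{1101}{4} \approx 275.25$)
$G = 115632$ ($G = 292 \cdot 396 = 115632$)
$G - \left(\left(-9\right) \left(-40\right) + N\right) O{\left(29,-12 \right)} = 115632 - \left(\left(-9\right) \left(-40\right) + \frac{1101}{4}\right) 29 = 115632 - \left(360 + \frac{1101}{4}\right) 29 = 115632 - \frac{2541}{4} \cdot 29 = 115632 - \frac{73689}{4} = \frac{388839}{4}$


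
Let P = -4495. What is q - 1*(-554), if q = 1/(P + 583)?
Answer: 2167247/3912 ≈ 554.00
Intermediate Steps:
q = -1/3912 (q = 1/(-4495 + 583) = 1/(-3912) = -1/3912 ≈ -0.00025562)
q - 1*(-554) = -1/3912 - 1*(-554) = -1/3912 + 554 = 2167247/3912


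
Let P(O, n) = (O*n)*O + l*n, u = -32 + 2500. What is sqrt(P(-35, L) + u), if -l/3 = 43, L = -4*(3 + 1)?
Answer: 2*I*sqrt(3767) ≈ 122.75*I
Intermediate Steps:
L = -16 (L = -4*4 = -16)
l = -129 (l = -3*43 = -129)
u = 2468
P(O, n) = -129*n + n*O**2 (P(O, n) = (O*n)*O - 129*n = n*O**2 - 129*n = -129*n + n*O**2)
sqrt(P(-35, L) + u) = sqrt(-16*(-129 + (-35)**2) + 2468) = sqrt(-16*(-129 + 1225) + 2468) = sqrt(-16*1096 + 2468) = sqrt(-17536 + 2468) = sqrt(-15068) = 2*I*sqrt(3767)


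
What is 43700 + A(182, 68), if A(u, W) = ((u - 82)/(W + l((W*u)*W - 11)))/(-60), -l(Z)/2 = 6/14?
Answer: 12323393/282 ≈ 43700.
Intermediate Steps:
l(Z) = -6/7 (l(Z) = -12/14 = -2*3/7 = -6/7)
A(u, W) = -(-82 + u)/(60*(-6/7 + W)) (A(u, W) = ((u - 82)/(W - 6/7))/(-60) = ((-82 + u)/(-6/7 + W))*(-1/60) = -(-82 + u)/(60*(-6/7 + W)))
43700 + A(182, 68) = 43700 + 7*(82 - 1*182)/(60*(-6 + 7*68)) = 43700 + 7*(82 - 182)/(60*(-6 + 476)) = 43700 + (7/60)*(-100)/470 = 43700 + (7/60)*(1/470)*(-100) = 43700 - 7/282 = 12323393/282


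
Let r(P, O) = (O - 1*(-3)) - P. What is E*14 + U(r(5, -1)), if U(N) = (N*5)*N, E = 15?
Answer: 255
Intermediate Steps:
r(P, O) = 3 + O - P (r(P, O) = (O + 3) - P = (3 + O) - P = 3 + O - P)
U(N) = 5*N**2 (U(N) = (5*N)*N = 5*N**2)
E*14 + U(r(5, -1)) = 15*14 + 5*(3 - 1 - 1*5)**2 = 210 + 5*(3 - 1 - 5)**2 = 210 + 5*(-3)**2 = 210 + 5*9 = 210 + 45 = 255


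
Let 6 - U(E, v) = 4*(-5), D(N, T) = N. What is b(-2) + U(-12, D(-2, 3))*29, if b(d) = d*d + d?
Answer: 756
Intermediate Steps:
U(E, v) = 26 (U(E, v) = 6 - 4*(-5) = 6 - 1*(-20) = 6 + 20 = 26)
b(d) = d + d² (b(d) = d² + d = d + d²)
b(-2) + U(-12, D(-2, 3))*29 = -2*(1 - 2) + 26*29 = -2*(-1) + 754 = 2 + 754 = 756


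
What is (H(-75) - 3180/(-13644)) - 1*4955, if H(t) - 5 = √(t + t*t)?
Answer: -5627885/1137 + 5*√222 ≈ -4875.3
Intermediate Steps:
H(t) = 5 + √(t + t²) (H(t) = 5 + √(t + t*t) = 5 + √(t + t²))
(H(-75) - 3180/(-13644)) - 1*4955 = ((5 + √(-75*(1 - 75))) - 3180/(-13644)) - 1*4955 = ((5 + √(-75*(-74))) - 3180*(-1/13644)) - 4955 = ((5 + √5550) + 265/1137) - 4955 = ((5 + 5*√222) + 265/1137) - 4955 = (5950/1137 + 5*√222) - 4955 = -5627885/1137 + 5*√222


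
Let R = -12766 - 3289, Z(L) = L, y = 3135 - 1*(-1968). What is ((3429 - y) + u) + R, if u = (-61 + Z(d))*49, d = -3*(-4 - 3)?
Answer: -19689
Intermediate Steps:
y = 5103 (y = 3135 + 1968 = 5103)
d = 21 (d = -3*(-7) = 21)
u = -1960 (u = (-61 + 21)*49 = -40*49 = -1960)
R = -16055
((3429 - y) + u) + R = ((3429 - 1*5103) - 1960) - 16055 = ((3429 - 5103) - 1960) - 16055 = (-1674 - 1960) - 16055 = -3634 - 16055 = -19689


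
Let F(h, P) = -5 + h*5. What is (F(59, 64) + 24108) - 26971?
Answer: -2573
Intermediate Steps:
F(h, P) = -5 + 5*h
(F(59, 64) + 24108) - 26971 = ((-5 + 5*59) + 24108) - 26971 = ((-5 + 295) + 24108) - 26971 = (290 + 24108) - 26971 = 24398 - 26971 = -2573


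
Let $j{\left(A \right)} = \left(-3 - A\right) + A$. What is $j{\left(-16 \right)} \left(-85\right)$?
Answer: $255$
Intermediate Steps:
$j{\left(A \right)} = -3$
$j{\left(-16 \right)} \left(-85\right) = \left(-3\right) \left(-85\right) = 255$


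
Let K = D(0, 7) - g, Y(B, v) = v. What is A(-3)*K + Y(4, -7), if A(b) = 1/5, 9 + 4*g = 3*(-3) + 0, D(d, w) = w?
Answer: -47/10 ≈ -4.7000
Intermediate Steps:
g = -9/2 (g = -9/4 + (3*(-3) + 0)/4 = -9/4 + (-9 + 0)/4 = -9/4 + (¼)*(-9) = -9/4 - 9/4 = -9/2 ≈ -4.5000)
A(b) = ⅕
K = 23/2 (K = 7 - 1*(-9/2) = 7 + 9/2 = 23/2 ≈ 11.500)
A(-3)*K + Y(4, -7) = (⅕)*(23/2) - 7 = 23/10 - 7 = -47/10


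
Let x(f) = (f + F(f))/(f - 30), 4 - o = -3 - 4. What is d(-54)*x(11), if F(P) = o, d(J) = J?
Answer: 1188/19 ≈ 62.526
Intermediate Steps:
o = 11 (o = 4 - (-3 - 4) = 4 - 1*(-7) = 4 + 7 = 11)
F(P) = 11
x(f) = (11 + f)/(-30 + f) (x(f) = (f + 11)/(f - 30) = (11 + f)/(-30 + f))
d(-54)*x(11) = -54*(11 + 11)/(-30 + 11) = -54*22/(-19) = -(-54)*22/19 = -54*(-22/19) = 1188/19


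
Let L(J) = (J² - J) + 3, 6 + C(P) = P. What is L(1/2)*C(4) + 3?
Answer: -5/2 ≈ -2.5000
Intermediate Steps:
C(P) = -6 + P
L(J) = 3 + J² - J
L(1/2)*C(4) + 3 = (3 + (1/2)² - 1/2)*(-6 + 4) + 3 = (3 + (½)² - 1*½)*(-2) + 3 = (3 + ¼ - ½)*(-2) + 3 = (11/4)*(-2) + 3 = -11/2 + 3 = -5/2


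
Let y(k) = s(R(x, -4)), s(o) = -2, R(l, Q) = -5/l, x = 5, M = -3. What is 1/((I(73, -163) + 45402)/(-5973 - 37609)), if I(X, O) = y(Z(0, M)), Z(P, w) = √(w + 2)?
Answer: -21791/22700 ≈ -0.95996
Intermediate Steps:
Z(P, w) = √(2 + w)
y(k) = -2
I(X, O) = -2
1/((I(73, -163) + 45402)/(-5973 - 37609)) = 1/((-2 + 45402)/(-5973 - 37609)) = 1/(45400/(-43582)) = 1/(45400*(-1/43582)) = 1/(-22700/21791) = -21791/22700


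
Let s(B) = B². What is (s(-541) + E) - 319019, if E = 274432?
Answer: 248094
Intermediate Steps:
(s(-541) + E) - 319019 = ((-541)² + 274432) - 319019 = (292681 + 274432) - 319019 = 567113 - 319019 = 248094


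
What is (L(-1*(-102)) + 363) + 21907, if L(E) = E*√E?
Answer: 22270 + 102*√102 ≈ 23300.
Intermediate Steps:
L(E) = E^(3/2)
(L(-1*(-102)) + 363) + 21907 = ((-1*(-102))^(3/2) + 363) + 21907 = (102^(3/2) + 363) + 21907 = (102*√102 + 363) + 21907 = (363 + 102*√102) + 21907 = 22270 + 102*√102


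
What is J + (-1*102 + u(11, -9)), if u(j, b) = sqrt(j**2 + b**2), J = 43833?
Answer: 43731 + sqrt(202) ≈ 43745.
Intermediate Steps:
u(j, b) = sqrt(b**2 + j**2)
J + (-1*102 + u(11, -9)) = 43833 + (-1*102 + sqrt((-9)**2 + 11**2)) = 43833 + (-102 + sqrt(81 + 121)) = 43833 + (-102 + sqrt(202)) = 43731 + sqrt(202)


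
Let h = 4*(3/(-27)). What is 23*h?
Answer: -92/9 ≈ -10.222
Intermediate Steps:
h = -4/9 (h = 4*(3*(-1/27)) = 4*(-⅑) = -4/9 ≈ -0.44444)
23*h = 23*(-4/9) = -92/9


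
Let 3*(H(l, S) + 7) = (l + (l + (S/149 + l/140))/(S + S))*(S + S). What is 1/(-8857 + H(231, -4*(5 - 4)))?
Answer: -8940/84057983 ≈ -0.00010636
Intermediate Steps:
H(l, S) = -7 + 2*S*(l + (S/149 + 141*l/140)/(2*S))/3 (H(l, S) = -7 + ((l + (l + (S/149 + l/140))/(S + S))*(S + S))/3 = -7 + ((l + (l + (S*(1/149) + l*(1/140)))/((2*S)))*(2*S))/3 = -7 + ((l + (l + (S/149 + l/140))*(1/(2*S)))*(2*S))/3 = -7 + ((l + (l + (l/140 + S/149))*(1/(2*S)))*(2*S))/3 = -7 + ((l + (S/149 + 141*l/140)*(1/(2*S)))*(2*S))/3 = -7 + ((l + (S/149 + 141*l/140)/(2*S))*(2*S))/3 = -7 + (2*S*(l + (S/149 + 141*l/140)/(2*S)))/3 = -7 + 2*S*(l + (S/149 + 141*l/140)/(2*S))/3)
1/(-8857 + H(231, -4*(5 - 4))) = 1/(-8857 + (-7 + (-4*(5 - 4))/447 + (47/140)*231 + (⅔)*(-4*(5 - 4))*231)) = 1/(-8857 + (-7 + (-4*1)/447 + 1551/20 + (⅔)*(-4*1)*231)) = 1/(-8857 + (-7 + (1/447)*(-4) + 1551/20 + (⅔)*(-4)*231)) = 1/(-8857 + (-7 - 4/447 + 1551/20 - 616)) = 1/(-8857 - 4876403/8940) = 1/(-84057983/8940) = -8940/84057983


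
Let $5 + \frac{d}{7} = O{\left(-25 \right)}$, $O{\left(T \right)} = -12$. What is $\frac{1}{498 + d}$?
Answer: $\frac{1}{379} \approx 0.0026385$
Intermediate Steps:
$d = -119$ ($d = -35 + 7 \left(-12\right) = -35 - 84 = -119$)
$\frac{1}{498 + d} = \frac{1}{498 - 119} = \frac{1}{379}$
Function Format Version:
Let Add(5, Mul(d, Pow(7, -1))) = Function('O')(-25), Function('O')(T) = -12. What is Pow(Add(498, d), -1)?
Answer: Rational(1, 379) ≈ 0.0026385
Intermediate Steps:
d = -119 (d = Add(-35, Mul(7, -12)) = Add(-35, -84) = -119)
Pow(Add(498, d), -1) = Pow(Add(498, -119), -1) = Pow(379, -1) = Rational(1, 379)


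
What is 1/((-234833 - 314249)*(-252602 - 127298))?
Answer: 1/208596251800 ≈ 4.7939e-12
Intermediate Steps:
1/((-234833 - 314249)*(-252602 - 127298)) = 1/(-549082*(-379900)) = 1/208596251800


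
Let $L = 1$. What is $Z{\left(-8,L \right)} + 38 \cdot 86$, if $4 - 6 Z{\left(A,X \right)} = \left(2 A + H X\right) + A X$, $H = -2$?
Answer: $3273$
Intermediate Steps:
$Z{\left(A,X \right)} = \frac{2}{3} - \frac{A}{3} + \frac{X}{3} - \frac{A X}{6}$ ($Z{\left(A,X \right)} = \frac{2}{3} - \frac{\left(2 A - 2 X\right) + A X}{6} = \frac{2}{3} - \frac{\left(- 2 X + 2 A\right) + A X}{6} = \frac{2}{3} - \frac{- 2 X + 2 A + A X}{6} = \frac{2}{3} - \left(- \frac{X}{3} + \frac{A}{3} + \frac{A X}{6}\right) = \frac{2}{3} - \frac{A}{3} + \frac{X}{3} - \frac{A X}{6}$)
$Z{\left(-8,L \right)} + 38 \cdot 86 = \left(\frac{2}{3} - - \frac{8}{3} + \frac{1}{3} \cdot 1 - \left(- \frac{4}{3}\right) 1\right) + 38 \cdot 86 = \left(\frac{2}{3} + \frac{8}{3} + \frac{1}{3} + \frac{4}{3}\right) + 3268 = 5 + 3268 = 3273$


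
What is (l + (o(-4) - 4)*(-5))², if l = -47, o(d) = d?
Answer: 49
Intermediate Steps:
(l + (o(-4) - 4)*(-5))² = (-47 + (-4 - 4)*(-5))² = (-47 - 8*(-5))² = (-47 + 40)² = (-7)² = 49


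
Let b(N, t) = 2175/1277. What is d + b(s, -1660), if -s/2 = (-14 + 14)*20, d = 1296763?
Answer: 1655968526/1277 ≈ 1.2968e+6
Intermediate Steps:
s = 0 (s = -2*(-14 + 14)*20 = -0*20 = -2*0 = 0)
b(N, t) = 2175/1277 (b(N, t) = 2175*(1/1277) = 2175/1277)
d + b(s, -1660) = 1296763 + 2175/1277 = 1655968526/1277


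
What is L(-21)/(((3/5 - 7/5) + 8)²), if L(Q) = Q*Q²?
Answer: -8575/48 ≈ -178.65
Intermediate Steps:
L(Q) = Q³
L(-21)/(((3/5 - 7/5) + 8)²) = (-21)³/(((3/5 - 7/5) + 8)²) = -9261/((3*(⅕) - 7*⅕) + 8)² = -9261/((⅗ - 7/5) + 8)² = -9261/(-⅘ + 8)² = -9261/((36/5)²) = -9261/1296/25 = -9261*25/1296 = -8575/48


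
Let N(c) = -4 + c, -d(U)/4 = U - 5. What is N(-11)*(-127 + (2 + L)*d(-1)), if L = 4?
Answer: -255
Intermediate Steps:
d(U) = 20 - 4*U (d(U) = -4*(U - 5) = -4*(-5 + U) = 20 - 4*U)
N(-11)*(-127 + (2 + L)*d(-1)) = (-4 - 11)*(-127 + (2 + 4)*(20 - 4*(-1))) = -15*(-127 + 6*(20 + 4)) = -15*(-127 + 6*24) = -15*(-127 + 144) = -15*17 = -255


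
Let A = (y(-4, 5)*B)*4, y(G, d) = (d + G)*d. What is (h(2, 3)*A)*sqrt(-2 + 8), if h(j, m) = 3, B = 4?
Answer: 240*sqrt(6) ≈ 587.88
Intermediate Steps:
y(G, d) = d*(G + d) (y(G, d) = (G + d)*d = d*(G + d))
A = 80 (A = ((5*(-4 + 5))*4)*4 = ((5*1)*4)*4 = (5*4)*4 = 20*4 = 80)
(h(2, 3)*A)*sqrt(-2 + 8) = (3*80)*sqrt(-2 + 8) = 240*sqrt(6)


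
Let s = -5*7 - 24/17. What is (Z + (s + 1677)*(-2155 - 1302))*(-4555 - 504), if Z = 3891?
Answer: 487432540397/17 ≈ 2.8672e+10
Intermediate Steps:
s = -619/17 (s = -35 - 24*1/17 = -35 - 24/17 = -619/17 ≈ -36.412)
(Z + (s + 1677)*(-2155 - 1302))*(-4555 - 504) = (3891 + (-619/17 + 1677)*(-2155 - 1302))*(-4555 - 504) = (3891 + (27890/17)*(-3457))*(-5059) = (3891 - 96415730/17)*(-5059) = -96349583/17*(-5059) = 487432540397/17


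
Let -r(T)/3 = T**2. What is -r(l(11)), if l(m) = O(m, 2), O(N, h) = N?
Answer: 363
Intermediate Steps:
l(m) = m
r(T) = -3*T**2
-r(l(11)) = -(-3)*11**2 = -(-3)*121 = -1*(-363) = 363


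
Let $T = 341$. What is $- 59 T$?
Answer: $-20119$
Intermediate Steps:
$- 59 T = \left(-59\right) 341 = -20119$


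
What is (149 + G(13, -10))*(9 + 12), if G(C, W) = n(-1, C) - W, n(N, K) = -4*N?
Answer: 3423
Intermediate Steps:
G(C, W) = 4 - W (G(C, W) = -4*(-1) - W = 4 - W)
(149 + G(13, -10))*(9 + 12) = (149 + (4 - 1*(-10)))*(9 + 12) = (149 + (4 + 10))*21 = (149 + 14)*21 = 163*21 = 3423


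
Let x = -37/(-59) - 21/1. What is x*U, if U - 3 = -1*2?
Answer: -1202/59 ≈ -20.373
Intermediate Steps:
U = 1 (U = 3 - 1*2 = 3 - 2 = 1)
x = -1202/59 (x = -37*(-1/59) - 21*1 = 37/59 - 21 = -1202/59 ≈ -20.373)
x*U = -1202/59*1 = -1202/59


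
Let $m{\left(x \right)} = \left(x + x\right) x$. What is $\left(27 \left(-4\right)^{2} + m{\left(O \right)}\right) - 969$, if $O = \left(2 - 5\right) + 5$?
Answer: $-529$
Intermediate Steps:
$O = 2$ ($O = -3 + 5 = 2$)
$m{\left(x \right)} = 2 x^{2}$ ($m{\left(x \right)} = 2 x x = 2 x^{2}$)
$\left(27 \left(-4\right)^{2} + m{\left(O \right)}\right) - 969 = \left(27 \left(-4\right)^{2} + 2 \cdot 2^{2}\right) - 969 = \left(27 \cdot 16 + 2 \cdot 4\right) - 969 = \left(432 + 8\right) - 969 = 440 - 969 = -529$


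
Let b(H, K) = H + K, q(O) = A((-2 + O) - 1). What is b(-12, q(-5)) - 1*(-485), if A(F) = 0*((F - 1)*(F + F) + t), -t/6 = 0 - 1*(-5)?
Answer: 473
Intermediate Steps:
t = -30 (t = -6*(0 - 1*(-5)) = -6*(0 + 5) = -6*5 = -30)
A(F) = 0 (A(F) = 0*((F - 1)*(F + F) - 30) = 0*((-1 + F)*(2*F) - 30) = 0*(2*F*(-1 + F) - 30) = 0*(-30 + 2*F*(-1 + F)) = 0)
q(O) = 0
b(-12, q(-5)) - 1*(-485) = (-12 + 0) - 1*(-485) = -12 + 485 = 473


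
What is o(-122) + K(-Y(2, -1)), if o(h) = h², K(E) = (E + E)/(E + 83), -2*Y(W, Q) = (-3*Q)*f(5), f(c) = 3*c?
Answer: 3140614/211 ≈ 14884.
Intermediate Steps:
Y(W, Q) = 45*Q/2 (Y(W, Q) = -(-3*Q)*3*5/2 = -(-3*Q)*15/2 = -(-45)*Q/2 = 45*Q/2)
K(E) = 2*E/(83 + E) (K(E) = (2*E)/(83 + E) = 2*E/(83 + E))
o(-122) + K(-Y(2, -1)) = (-122)² + 2*(-45*(-1)/2)/(83 - 45*(-1)/2) = 14884 + 2*(-1*(-45/2))/(83 - 1*(-45/2)) = 14884 + 2*(45/2)/(83 + 45/2) = 14884 + 2*(45/2)/(211/2) = 14884 + 2*(45/2)*(2/211) = 14884 + 90/211 = 3140614/211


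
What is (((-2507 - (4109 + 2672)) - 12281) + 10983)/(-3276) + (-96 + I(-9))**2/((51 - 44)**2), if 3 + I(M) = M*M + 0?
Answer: 112867/11466 ≈ 9.8436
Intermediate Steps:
I(M) = -3 + M**2 (I(M) = -3 + (M*M + 0) = -3 + (M**2 + 0) = -3 + M**2)
(((-2507 - (4109 + 2672)) - 12281) + 10983)/(-3276) + (-96 + I(-9))**2/((51 - 44)**2) = (((-2507 - (4109 + 2672)) - 12281) + 10983)/(-3276) + (-96 + (-3 + (-9)**2))**2/((51 - 44)**2) = (((-2507 - 1*6781) - 12281) + 10983)*(-1/3276) + (-96 + (-3 + 81))**2/(7**2) = (((-2507 - 6781) - 12281) + 10983)*(-1/3276) + (-96 + 78)**2/49 = ((-9288 - 12281) + 10983)*(-1/3276) + (-18)**2*(1/49) = (-21569 + 10983)*(-1/3276) + 324*(1/49) = -10586*(-1/3276) + 324/49 = 5293/1638 + 324/49 = 112867/11466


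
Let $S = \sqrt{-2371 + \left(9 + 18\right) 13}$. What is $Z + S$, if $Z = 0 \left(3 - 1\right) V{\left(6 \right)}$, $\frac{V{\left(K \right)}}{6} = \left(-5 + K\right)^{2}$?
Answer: $2 i \sqrt{505} \approx 44.944 i$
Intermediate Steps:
$V{\left(K \right)} = 6 \left(-5 + K\right)^{2}$
$S = 2 i \sqrt{505}$ ($S = \sqrt{-2371 + 27 \cdot 13} = \sqrt{-2371 + 351} = \sqrt{-2020} = 2 i \sqrt{505} \approx 44.944 i$)
$Z = 0$ ($Z = 0 \left(3 - 1\right) 6 \left(-5 + 6\right)^{2} = 0 \cdot 2 \cdot 6 \cdot 1^{2} = 0 \cdot 6 \cdot 1 = 0 \cdot 6 = 0$)
$Z + S = 0 + 2 i \sqrt{505} = 2 i \sqrt{505}$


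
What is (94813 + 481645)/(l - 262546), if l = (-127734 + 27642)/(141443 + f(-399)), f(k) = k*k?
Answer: -43327159738/19733244929 ≈ -2.1956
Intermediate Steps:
f(k) = k²
l = -25023/75161 (l = (-127734 + 27642)/(141443 + (-399)²) = -100092/(141443 + 159201) = -100092/300644 = -100092*1/300644 = -25023/75161 ≈ -0.33293)
(94813 + 481645)/(l - 262546) = (94813 + 481645)/(-25023/75161 - 262546) = 576458/(-19733244929/75161) = 576458*(-75161/19733244929) = -43327159738/19733244929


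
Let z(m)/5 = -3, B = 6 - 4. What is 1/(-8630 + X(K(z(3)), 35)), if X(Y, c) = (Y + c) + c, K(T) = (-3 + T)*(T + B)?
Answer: -1/8326 ≈ -0.00012011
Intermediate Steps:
B = 2
z(m) = -15 (z(m) = 5*(-3) = -15)
K(T) = (-3 + T)*(2 + T) (K(T) = (-3 + T)*(T + 2) = (-3 + T)*(2 + T))
X(Y, c) = Y + 2*c
1/(-8630 + X(K(z(3)), 35)) = 1/(-8630 + ((-6 + (-15)**2 - 1*(-15)) + 2*35)) = 1/(-8630 + ((-6 + 225 + 15) + 70)) = 1/(-8630 + (234 + 70)) = 1/(-8630 + 304) = 1/(-8326) = -1/8326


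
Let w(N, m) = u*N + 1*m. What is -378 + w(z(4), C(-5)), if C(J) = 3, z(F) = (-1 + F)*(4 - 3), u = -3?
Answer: -384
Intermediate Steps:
z(F) = -1 + F (z(F) = (-1 + F)*1 = -1 + F)
w(N, m) = m - 3*N (w(N, m) = -3*N + 1*m = -3*N + m = m - 3*N)
-378 + w(z(4), C(-5)) = -378 + (3 - 3*(-1 + 4)) = -378 + (3 - 3*3) = -378 + (3 - 9) = -378 - 6 = -384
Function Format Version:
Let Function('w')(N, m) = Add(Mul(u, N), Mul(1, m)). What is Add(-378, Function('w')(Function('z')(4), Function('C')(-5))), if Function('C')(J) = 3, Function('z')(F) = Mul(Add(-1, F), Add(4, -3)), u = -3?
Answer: -384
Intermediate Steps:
Function('z')(F) = Add(-1, F) (Function('z')(F) = Mul(Add(-1, F), 1) = Add(-1, F))
Function('w')(N, m) = Add(m, Mul(-3, N)) (Function('w')(N, m) = Add(Mul(-3, N), Mul(1, m)) = Add(Mul(-3, N), m) = Add(m, Mul(-3, N)))
Add(-378, Function('w')(Function('z')(4), Function('C')(-5))) = Add(-378, Add(3, Mul(-3, Add(-1, 4)))) = Add(-378, Add(3, Mul(-3, 3))) = Add(-378, Add(3, -9)) = Add(-378, -6) = -384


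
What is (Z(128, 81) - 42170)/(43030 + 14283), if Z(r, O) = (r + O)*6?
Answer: -40916/57313 ≈ -0.71390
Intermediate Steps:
Z(r, O) = 6*O + 6*r (Z(r, O) = (O + r)*6 = 6*O + 6*r)
(Z(128, 81) - 42170)/(43030 + 14283) = ((6*81 + 6*128) - 42170)/(43030 + 14283) = ((486 + 768) - 42170)/57313 = (1254 - 42170)*(1/57313) = -40916*1/57313 = -40916/57313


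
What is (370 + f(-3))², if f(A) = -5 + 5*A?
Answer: 122500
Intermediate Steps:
(370 + f(-3))² = (370 + (-5 + 5*(-3)))² = (370 + (-5 - 15))² = (370 - 20)² = 350² = 122500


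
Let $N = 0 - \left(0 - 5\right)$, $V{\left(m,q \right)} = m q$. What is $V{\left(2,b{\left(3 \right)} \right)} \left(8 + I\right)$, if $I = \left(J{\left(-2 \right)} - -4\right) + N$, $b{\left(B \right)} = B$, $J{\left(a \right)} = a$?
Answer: $90$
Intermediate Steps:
$N = 5$ ($N = 0 - -5 = 0 + 5 = 5$)
$I = 7$ ($I = \left(-2 - -4\right) + 5 = \left(-2 + 4\right) + 5 = 2 + 5 = 7$)
$V{\left(2,b{\left(3 \right)} \right)} \left(8 + I\right) = 2 \cdot 3 \left(8 + 7\right) = 6 \cdot 15 = 90$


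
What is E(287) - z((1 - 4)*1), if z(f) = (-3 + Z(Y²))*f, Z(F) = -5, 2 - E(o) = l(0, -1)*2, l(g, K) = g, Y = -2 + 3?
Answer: -22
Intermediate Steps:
Y = 1
E(o) = 2 (E(o) = 2 - 0*2 = 2 - 1*0 = 2 + 0 = 2)
z(f) = -8*f (z(f) = (-3 - 5)*f = -8*f)
E(287) - z((1 - 4)*1) = 2 - (-8)*(1 - 4)*1 = 2 - (-8)*(-3*1) = 2 - (-8)*(-3) = 2 - 1*24 = 2 - 24 = -22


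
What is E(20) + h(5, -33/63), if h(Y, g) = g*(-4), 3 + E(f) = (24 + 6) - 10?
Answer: 401/21 ≈ 19.095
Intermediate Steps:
E(f) = 17 (E(f) = -3 + ((24 + 6) - 10) = -3 + (30 - 10) = -3 + 20 = 17)
h(Y, g) = -4*g
E(20) + h(5, -33/63) = 17 - (-132)/63 = 17 - 4*(-11/21) = 17 + 44/21 = 401/21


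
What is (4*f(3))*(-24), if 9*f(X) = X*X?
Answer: -96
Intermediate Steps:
f(X) = X**2/9 (f(X) = (X*X)/9 = X**2/9)
(4*f(3))*(-24) = (4*((1/9)*3**2))*(-24) = (4*((1/9)*9))*(-24) = (4*1)*(-24) = 4*(-24) = -96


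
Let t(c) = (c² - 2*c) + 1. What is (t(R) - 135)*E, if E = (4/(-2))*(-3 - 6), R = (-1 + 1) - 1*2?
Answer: -2268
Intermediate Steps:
R = -2 (R = 0 - 2 = -2)
E = 18 (E = (4*(-½))*(-9) = -2*(-9) = 18)
t(c) = 1 + c² - 2*c
(t(R) - 135)*E = ((1 + (-2)² - 2*(-2)) - 135)*18 = ((1 + 4 + 4) - 135)*18 = (9 - 135)*18 = -126*18 = -2268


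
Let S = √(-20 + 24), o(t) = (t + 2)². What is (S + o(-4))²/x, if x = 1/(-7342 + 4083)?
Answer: -117324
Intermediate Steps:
o(t) = (2 + t)²
S = 2 (S = √4 = 2)
x = -1/3259 (x = 1/(-3259) = -1/3259 ≈ -0.00030684)
(S + o(-4))²/x = (2 + (2 - 4)²)²/(-1/3259) = (2 + (-2)²)²*(-3259) = (2 + 4)²*(-3259) = 6²*(-3259) = 36*(-3259) = -117324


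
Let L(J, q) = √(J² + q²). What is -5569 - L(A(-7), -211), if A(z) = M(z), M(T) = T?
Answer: -5569 - √44570 ≈ -5780.1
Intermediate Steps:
A(z) = z
-5569 - L(A(-7), -211) = -5569 - √((-7)² + (-211)²) = -5569 - √(49 + 44521) = -5569 - √44570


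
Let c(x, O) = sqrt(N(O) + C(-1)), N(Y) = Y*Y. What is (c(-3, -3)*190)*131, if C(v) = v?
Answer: 49780*sqrt(2) ≈ 70400.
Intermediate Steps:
N(Y) = Y**2
c(x, O) = sqrt(-1 + O**2) (c(x, O) = sqrt(O**2 - 1) = sqrt(-1 + O**2))
(c(-3, -3)*190)*131 = (sqrt(-1 + (-3)**2)*190)*131 = (sqrt(-1 + 9)*190)*131 = (sqrt(8)*190)*131 = ((2*sqrt(2))*190)*131 = (380*sqrt(2))*131 = 49780*sqrt(2)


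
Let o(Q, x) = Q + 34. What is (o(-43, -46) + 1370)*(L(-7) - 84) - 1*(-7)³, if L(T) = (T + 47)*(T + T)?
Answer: -876141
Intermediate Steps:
o(Q, x) = 34 + Q
L(T) = 2*T*(47 + T) (L(T) = (47 + T)*(2*T) = 2*T*(47 + T))
(o(-43, -46) + 1370)*(L(-7) - 84) - 1*(-7)³ = ((34 - 43) + 1370)*(2*(-7)*(47 - 7) - 84) - 1*(-7)³ = (-9 + 1370)*(2*(-7)*40 - 84) - 1*(-343) = 1361*(-560 - 84) + 343 = 1361*(-644) + 343 = -876484 + 343 = -876141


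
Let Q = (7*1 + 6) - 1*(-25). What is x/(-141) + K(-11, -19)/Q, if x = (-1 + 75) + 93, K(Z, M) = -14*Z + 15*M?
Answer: -24817/5358 ≈ -4.6318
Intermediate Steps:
Q = 38 (Q = (7 + 6) + 25 = 13 + 25 = 38)
x = 167 (x = 74 + 93 = 167)
x/(-141) + K(-11, -19)/Q = 167/(-141) + (-14*(-11) + 15*(-19))/38 = 167*(-1/141) + (154 - 285)*(1/38) = -167/141 - 131*1/38 = -167/141 - 131/38 = -24817/5358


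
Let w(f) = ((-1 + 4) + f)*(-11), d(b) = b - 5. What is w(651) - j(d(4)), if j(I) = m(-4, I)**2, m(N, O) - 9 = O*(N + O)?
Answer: -7390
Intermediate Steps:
d(b) = -5 + b
m(N, O) = 9 + O*(N + O)
w(f) = -33 - 11*f (w(f) = (3 + f)*(-11) = -33 - 11*f)
j(I) = (9 + I**2 - 4*I)**2
w(651) - j(d(4)) = (-33 - 11*651) - (9 + (-5 + 4)**2 - 4*(-5 + 4))**2 = (-33 - 7161) - (9 + (-1)**2 - 4*(-1))**2 = -7194 - (9 + 1 + 4)**2 = -7194 - 1*14**2 = -7194 - 1*196 = -7194 - 196 = -7390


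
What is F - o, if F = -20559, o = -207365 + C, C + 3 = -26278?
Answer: 213087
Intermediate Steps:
C = -26281 (C = -3 - 26278 = -26281)
o = -233646 (o = -207365 - 26281 = -233646)
F - o = -20559 - 1*(-233646) = -20559 + 233646 = 213087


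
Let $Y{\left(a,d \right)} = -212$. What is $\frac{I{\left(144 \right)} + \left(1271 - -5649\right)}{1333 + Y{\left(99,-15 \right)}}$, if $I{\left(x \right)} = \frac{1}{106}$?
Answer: $\frac{733521}{118826} \approx 6.1731$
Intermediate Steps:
$I{\left(x \right)} = \frac{1}{106}$
$\frac{I{\left(144 \right)} + \left(1271 - -5649\right)}{1333 + Y{\left(99,-15 \right)}} = \frac{\frac{1}{106} + \left(1271 - -5649\right)}{1333 - 212} = \frac{\frac{1}{106} + \left(1271 + 5649\right)}{1121} = \left(\frac{1}{106} + 6920\right) \frac{1}{1121} = \frac{733521}{106} \cdot \frac{1}{1121} = \frac{733521}{118826}$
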